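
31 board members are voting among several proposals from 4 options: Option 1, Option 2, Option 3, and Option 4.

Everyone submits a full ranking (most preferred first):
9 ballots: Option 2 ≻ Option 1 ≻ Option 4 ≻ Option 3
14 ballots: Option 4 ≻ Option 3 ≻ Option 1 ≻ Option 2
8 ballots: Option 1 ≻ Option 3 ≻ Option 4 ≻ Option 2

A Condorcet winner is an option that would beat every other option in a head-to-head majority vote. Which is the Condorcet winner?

Option 1 vs Option 2: 22–9
Option 1 vs Option 3: 17–14
Option 1 vs Option 4: 17–14
Option 1 beats every other option.

Option 1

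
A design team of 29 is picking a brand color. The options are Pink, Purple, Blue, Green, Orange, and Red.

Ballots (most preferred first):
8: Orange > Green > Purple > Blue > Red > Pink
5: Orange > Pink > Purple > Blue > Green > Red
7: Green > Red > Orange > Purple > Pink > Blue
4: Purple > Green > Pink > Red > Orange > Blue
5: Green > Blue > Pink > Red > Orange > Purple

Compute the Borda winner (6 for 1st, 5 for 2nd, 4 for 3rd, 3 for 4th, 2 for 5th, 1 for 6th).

Pink: 8×1 + 5×5 + 7×2 + 4×4 + 5×4 = 83
Purple: 8×4 + 5×4 + 7×3 + 4×6 + 5×1 = 102
Blue: 8×3 + 5×3 + 7×1 + 4×1 + 5×5 = 75
Green: 8×5 + 5×2 + 7×6 + 4×5 + 5×6 = 142
Orange: 8×6 + 5×6 + 7×4 + 4×2 + 5×2 = 124
Red: 8×2 + 5×1 + 7×5 + 4×3 + 5×3 = 83

Green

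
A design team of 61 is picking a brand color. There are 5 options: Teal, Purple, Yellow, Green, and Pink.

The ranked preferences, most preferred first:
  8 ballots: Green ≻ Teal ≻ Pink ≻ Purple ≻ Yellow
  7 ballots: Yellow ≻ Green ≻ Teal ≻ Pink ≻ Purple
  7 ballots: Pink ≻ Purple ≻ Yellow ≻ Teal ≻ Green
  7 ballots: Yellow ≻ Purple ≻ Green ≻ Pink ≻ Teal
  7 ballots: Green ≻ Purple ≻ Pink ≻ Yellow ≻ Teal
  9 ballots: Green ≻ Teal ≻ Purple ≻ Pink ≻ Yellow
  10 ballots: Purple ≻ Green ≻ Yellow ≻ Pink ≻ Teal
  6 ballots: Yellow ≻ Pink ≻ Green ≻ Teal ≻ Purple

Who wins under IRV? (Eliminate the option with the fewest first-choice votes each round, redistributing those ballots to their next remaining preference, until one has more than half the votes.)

Green

Round 1: Teal 0, Purple 10, Yellow 20, Green 24, Pink 7. Teal eliminated.
Round 2: Purple 10, Yellow 20, Green 24, Pink 7. Pink eliminated.
Round 3: Purple 17, Yellow 20, Green 24. Purple eliminated.
Round 4: Yellow 27, Green 34. Green has a majority (≥31).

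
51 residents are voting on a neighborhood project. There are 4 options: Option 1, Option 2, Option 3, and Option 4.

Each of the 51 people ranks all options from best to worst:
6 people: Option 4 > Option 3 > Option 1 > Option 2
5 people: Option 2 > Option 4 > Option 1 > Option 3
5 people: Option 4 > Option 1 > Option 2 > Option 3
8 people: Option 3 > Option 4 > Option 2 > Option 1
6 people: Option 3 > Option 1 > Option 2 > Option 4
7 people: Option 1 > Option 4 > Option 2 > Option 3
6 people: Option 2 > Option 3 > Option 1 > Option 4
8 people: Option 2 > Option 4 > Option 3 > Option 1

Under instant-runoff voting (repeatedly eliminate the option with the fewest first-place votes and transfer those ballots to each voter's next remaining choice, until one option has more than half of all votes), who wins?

Option 4

Round 1: Option 1 7, Option 2 19, Option 3 14, Option 4 11. Option 1 eliminated.
Round 2: Option 2 19, Option 3 14, Option 4 18. Option 3 eliminated.
Round 3: Option 2 25, Option 4 26. Option 4 has a majority (≥26).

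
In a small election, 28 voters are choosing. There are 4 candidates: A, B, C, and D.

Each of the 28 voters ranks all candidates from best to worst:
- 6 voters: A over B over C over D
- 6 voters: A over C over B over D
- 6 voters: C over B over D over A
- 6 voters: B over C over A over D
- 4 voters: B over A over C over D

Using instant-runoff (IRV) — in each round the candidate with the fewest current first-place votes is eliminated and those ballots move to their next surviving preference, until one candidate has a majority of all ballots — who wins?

B

Round 1: A 12, B 10, C 6, D 0. D eliminated.
Round 2: A 12, B 10, C 6. C eliminated.
Round 3: A 12, B 16. B has a majority (≥15).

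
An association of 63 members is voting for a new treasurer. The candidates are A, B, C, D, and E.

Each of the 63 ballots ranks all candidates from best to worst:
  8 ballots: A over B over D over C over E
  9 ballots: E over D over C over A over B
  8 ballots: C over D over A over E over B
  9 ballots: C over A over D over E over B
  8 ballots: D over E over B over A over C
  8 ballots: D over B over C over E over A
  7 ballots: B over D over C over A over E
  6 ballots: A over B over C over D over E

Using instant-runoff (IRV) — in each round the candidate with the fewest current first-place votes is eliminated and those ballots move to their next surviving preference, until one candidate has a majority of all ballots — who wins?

Round 1: A 14, B 7, C 17, D 16, E 9. B eliminated.
Round 2: A 14, C 17, D 23, E 9. E eliminated.
Round 3: A 14, C 17, D 32. D has a majority (≥32).

D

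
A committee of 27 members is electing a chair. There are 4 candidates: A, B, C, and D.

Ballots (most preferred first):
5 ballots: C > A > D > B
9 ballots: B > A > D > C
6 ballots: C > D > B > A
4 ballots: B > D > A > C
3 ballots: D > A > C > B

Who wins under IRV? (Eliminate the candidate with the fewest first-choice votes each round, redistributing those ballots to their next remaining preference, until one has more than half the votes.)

C

Round 1: A 0, B 13, C 11, D 3. A eliminated.
Round 2: B 13, C 11, D 3. D eliminated.
Round 3: B 13, C 14. C has a majority (≥14).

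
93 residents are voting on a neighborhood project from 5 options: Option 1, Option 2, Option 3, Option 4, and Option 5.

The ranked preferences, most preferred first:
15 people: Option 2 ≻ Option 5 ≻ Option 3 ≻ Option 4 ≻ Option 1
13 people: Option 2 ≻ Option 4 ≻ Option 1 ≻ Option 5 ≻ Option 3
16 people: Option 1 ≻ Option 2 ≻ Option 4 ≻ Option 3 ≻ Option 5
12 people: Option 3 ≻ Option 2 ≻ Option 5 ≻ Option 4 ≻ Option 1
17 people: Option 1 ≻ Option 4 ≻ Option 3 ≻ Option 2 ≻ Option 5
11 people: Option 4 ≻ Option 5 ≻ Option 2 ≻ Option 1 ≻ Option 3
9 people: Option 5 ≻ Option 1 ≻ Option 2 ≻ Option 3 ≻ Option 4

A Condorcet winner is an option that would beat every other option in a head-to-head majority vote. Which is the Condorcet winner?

Option 2

Option 2 vs Option 1: 51–42
Option 2 vs Option 3: 64–29
Option 2 vs Option 4: 65–28
Option 2 vs Option 5: 73–20
Option 2 beats every other option.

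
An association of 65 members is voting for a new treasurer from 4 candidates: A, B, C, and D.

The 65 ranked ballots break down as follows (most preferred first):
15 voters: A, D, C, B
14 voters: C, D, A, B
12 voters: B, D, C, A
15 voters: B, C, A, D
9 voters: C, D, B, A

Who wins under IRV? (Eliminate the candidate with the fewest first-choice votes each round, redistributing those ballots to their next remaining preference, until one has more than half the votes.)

C

Round 1: A 15, B 27, C 23, D 0. D eliminated.
Round 2: A 15, B 27, C 23. A eliminated.
Round 3: B 27, C 38. C has a majority (≥33).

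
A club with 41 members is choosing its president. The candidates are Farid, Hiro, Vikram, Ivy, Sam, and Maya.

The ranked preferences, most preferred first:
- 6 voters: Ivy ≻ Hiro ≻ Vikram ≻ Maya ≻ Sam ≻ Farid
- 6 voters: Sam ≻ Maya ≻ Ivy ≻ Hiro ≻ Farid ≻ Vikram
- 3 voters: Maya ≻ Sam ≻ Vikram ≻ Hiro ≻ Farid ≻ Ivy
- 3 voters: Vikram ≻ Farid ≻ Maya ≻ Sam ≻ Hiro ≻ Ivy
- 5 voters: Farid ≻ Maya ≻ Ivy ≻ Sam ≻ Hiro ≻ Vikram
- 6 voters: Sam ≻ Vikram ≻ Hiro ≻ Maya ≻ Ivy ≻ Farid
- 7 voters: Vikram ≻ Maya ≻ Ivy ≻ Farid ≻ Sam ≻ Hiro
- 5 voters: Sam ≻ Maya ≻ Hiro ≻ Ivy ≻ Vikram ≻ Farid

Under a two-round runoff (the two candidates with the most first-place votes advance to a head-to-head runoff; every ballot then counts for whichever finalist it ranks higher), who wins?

Round 1 first-place votes: Farid 5, Hiro 0, Vikram 10, Ivy 6, Sam 17, Maya 3. Sam and Vikram advance.
Runoff: Sam is ranked above Vikram on 25 ballots, Vikram above Sam on 16.

Sam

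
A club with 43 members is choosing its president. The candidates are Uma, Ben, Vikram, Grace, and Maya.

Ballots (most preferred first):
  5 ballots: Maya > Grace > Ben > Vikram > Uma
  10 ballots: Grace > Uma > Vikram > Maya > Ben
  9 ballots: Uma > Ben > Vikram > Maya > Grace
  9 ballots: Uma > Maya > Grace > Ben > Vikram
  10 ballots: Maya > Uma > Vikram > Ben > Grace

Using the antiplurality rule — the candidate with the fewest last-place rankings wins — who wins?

Maya

Last-place votes: Uma 5, Ben 10, Vikram 9, Grace 19, Maya 0.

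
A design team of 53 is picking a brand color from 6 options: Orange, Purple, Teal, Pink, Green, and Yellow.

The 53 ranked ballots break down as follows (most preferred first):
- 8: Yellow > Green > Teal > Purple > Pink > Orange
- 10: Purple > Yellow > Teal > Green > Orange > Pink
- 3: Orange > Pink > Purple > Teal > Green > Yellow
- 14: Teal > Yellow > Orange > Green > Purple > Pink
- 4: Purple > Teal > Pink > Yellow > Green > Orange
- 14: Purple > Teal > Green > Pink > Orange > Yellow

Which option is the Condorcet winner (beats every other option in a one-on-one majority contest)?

Purple vs Orange: 36–17
Purple vs Teal: 31–22
Purple vs Pink: 50–3
Purple vs Green: 31–22
Purple vs Yellow: 31–22
Purple beats every other option.

Purple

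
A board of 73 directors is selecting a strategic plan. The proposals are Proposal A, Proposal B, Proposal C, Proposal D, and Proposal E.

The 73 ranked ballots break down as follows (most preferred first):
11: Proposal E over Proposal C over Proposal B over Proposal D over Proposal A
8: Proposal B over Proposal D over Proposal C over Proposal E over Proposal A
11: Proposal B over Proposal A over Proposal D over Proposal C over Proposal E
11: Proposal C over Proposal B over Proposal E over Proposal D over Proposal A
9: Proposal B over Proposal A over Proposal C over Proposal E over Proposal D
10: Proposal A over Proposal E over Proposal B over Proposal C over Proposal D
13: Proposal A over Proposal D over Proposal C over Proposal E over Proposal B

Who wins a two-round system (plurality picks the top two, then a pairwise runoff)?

Proposal B

Round 1 first-place votes: Proposal A 23, Proposal B 28, Proposal C 11, Proposal D 0, Proposal E 11. Proposal B and Proposal A advance.
Runoff: Proposal B is ranked above Proposal A on 50 ballots, Proposal A above Proposal B on 23.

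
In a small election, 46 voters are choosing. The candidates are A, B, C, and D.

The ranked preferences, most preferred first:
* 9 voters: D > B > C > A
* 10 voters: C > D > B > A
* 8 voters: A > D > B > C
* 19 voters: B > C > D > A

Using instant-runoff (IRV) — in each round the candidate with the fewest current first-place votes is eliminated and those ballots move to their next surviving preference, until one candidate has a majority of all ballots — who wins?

Round 1: A 8, B 19, C 10, D 9. A eliminated.
Round 2: B 19, C 10, D 17. C eliminated.
Round 3: B 19, D 27. D has a majority (≥24).

D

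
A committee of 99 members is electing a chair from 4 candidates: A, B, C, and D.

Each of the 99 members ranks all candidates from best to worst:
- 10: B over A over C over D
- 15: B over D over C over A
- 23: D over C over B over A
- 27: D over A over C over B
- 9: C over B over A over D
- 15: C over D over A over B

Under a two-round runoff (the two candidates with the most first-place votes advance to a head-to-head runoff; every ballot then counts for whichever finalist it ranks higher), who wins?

Round 1 first-place votes: A 0, B 25, C 24, D 50. D and B advance.
Runoff: D is ranked above B on 65 ballots, B above D on 34.

D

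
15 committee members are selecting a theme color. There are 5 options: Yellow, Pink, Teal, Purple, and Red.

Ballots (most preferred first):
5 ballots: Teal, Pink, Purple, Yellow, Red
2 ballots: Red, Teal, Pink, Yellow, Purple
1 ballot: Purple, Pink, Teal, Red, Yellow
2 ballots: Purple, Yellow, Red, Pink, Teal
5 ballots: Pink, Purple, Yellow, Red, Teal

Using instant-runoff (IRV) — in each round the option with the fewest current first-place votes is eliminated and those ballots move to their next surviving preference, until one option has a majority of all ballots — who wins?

Round 1: Yellow 0, Pink 5, Teal 5, Purple 3, Red 2. Yellow eliminated.
Round 2: Pink 5, Teal 5, Purple 3, Red 2. Red eliminated.
Round 3: Pink 5, Teal 7, Purple 3. Purple eliminated.
Round 4: Pink 8, Teal 7. Pink has a majority (≥8).

Pink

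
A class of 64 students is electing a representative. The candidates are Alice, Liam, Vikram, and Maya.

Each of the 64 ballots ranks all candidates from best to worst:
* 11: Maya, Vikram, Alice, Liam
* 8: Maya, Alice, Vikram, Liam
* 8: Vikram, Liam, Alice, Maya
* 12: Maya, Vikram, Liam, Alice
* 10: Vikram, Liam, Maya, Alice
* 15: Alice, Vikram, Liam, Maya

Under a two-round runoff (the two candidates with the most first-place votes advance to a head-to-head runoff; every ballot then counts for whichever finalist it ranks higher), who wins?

Round 1 first-place votes: Alice 15, Liam 0, Vikram 18, Maya 31. Maya and Vikram advance.
Runoff: Maya is ranked above Vikram on 31 ballots, Vikram above Maya on 33.

Vikram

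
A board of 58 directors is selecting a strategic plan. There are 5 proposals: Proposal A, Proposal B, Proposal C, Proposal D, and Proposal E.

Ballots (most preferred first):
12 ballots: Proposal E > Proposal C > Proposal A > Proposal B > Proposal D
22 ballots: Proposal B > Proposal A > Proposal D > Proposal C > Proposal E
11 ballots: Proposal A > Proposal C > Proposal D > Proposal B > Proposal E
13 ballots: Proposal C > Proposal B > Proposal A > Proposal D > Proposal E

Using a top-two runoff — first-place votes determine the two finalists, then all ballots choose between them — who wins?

Round 1 first-place votes: Proposal A 11, Proposal B 22, Proposal C 13, Proposal D 0, Proposal E 12. Proposal B and Proposal C advance.
Runoff: Proposal B is ranked above Proposal C on 22 ballots, Proposal C above Proposal B on 36.

Proposal C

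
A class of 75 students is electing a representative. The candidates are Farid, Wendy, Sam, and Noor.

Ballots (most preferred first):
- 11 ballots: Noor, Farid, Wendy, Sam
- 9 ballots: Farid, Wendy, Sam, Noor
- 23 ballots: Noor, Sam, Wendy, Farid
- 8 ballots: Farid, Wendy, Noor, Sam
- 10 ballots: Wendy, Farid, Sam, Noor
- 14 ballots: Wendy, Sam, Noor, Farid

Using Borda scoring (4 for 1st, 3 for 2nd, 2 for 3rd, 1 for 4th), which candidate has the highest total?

Wendy

Farid: 11×3 + 9×4 + 23×1 + 8×4 + 10×3 + 14×1 = 168
Wendy: 11×2 + 9×3 + 23×2 + 8×3 + 10×4 + 14×4 = 215
Sam: 11×1 + 9×2 + 23×3 + 8×1 + 10×2 + 14×3 = 168
Noor: 11×4 + 9×1 + 23×4 + 8×2 + 10×1 + 14×2 = 199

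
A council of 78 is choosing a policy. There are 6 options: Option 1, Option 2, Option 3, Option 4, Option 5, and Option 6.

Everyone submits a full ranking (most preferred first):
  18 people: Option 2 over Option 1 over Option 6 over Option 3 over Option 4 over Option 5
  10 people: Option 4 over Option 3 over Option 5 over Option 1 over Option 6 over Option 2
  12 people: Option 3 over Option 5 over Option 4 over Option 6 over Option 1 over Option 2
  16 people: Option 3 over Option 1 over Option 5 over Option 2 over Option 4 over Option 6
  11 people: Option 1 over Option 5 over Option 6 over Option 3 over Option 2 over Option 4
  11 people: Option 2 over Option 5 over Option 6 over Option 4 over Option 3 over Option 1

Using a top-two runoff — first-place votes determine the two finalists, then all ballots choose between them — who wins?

Option 3

Round 1 first-place votes: Option 1 11, Option 2 29, Option 3 28, Option 4 10, Option 5 0, Option 6 0. Option 2 and Option 3 advance.
Runoff: Option 2 is ranked above Option 3 on 29 ballots, Option 3 above Option 2 on 49.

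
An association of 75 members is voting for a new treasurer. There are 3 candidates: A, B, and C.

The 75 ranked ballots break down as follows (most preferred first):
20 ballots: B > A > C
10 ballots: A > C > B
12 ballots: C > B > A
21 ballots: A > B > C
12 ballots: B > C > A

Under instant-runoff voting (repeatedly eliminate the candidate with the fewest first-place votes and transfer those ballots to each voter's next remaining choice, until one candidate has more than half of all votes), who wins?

Round 1: A 31, B 32, C 12. C eliminated.
Round 2: A 31, B 44. B has a majority (≥38).

B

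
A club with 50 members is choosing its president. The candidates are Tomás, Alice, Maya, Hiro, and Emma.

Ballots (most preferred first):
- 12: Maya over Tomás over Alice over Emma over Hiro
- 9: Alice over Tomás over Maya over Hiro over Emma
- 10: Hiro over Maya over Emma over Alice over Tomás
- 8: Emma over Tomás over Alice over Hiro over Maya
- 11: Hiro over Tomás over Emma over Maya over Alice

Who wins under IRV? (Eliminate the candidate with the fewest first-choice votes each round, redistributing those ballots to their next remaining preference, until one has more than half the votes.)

Alice

Round 1: Tomás 0, Alice 9, Maya 12, Hiro 21, Emma 8. Tomás eliminated.
Round 2: Alice 9, Maya 12, Hiro 21, Emma 8. Emma eliminated.
Round 3: Alice 17, Maya 12, Hiro 21. Maya eliminated.
Round 4: Alice 29, Hiro 21. Alice has a majority (≥26).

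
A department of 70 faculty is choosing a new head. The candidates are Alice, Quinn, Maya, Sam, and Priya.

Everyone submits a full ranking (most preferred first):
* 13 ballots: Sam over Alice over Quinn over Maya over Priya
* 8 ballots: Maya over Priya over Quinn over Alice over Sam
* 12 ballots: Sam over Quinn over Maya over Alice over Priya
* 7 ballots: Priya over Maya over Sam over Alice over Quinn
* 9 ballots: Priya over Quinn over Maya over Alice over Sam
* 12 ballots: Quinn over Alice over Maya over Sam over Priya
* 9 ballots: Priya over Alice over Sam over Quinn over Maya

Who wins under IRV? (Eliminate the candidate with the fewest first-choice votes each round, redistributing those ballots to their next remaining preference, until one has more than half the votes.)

Round 1: Alice 0, Quinn 12, Maya 8, Sam 25, Priya 25. Alice eliminated.
Round 2: Quinn 12, Maya 8, Sam 25, Priya 25. Maya eliminated.
Round 3: Quinn 12, Sam 25, Priya 33. Quinn eliminated.
Round 4: Sam 37, Priya 33. Sam has a majority (≥36).

Sam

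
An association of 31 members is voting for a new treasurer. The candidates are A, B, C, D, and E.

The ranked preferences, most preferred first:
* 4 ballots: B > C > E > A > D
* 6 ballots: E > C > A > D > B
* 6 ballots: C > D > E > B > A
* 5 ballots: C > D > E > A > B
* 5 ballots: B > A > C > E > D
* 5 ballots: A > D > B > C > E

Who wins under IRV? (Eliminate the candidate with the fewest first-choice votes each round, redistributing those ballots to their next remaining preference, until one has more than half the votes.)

Round 1: A 5, B 9, C 11, D 0, E 6. D eliminated.
Round 2: A 5, B 9, C 11, E 6. A eliminated.
Round 3: B 14, C 11, E 6. E eliminated.
Round 4: B 14, C 17. C has a majority (≥16).

C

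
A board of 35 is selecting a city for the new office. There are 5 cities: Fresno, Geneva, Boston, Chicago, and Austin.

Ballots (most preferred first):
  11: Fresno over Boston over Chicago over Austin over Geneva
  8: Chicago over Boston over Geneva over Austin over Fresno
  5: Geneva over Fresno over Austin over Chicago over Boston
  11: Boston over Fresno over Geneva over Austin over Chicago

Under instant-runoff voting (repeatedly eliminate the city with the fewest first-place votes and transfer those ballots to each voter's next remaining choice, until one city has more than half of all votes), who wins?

Round 1: Fresno 11, Geneva 5, Boston 11, Chicago 8, Austin 0. Austin eliminated.
Round 2: Fresno 11, Geneva 5, Boston 11, Chicago 8. Geneva eliminated.
Round 3: Fresno 16, Boston 11, Chicago 8. Chicago eliminated.
Round 4: Fresno 16, Boston 19. Boston has a majority (≥18).

Boston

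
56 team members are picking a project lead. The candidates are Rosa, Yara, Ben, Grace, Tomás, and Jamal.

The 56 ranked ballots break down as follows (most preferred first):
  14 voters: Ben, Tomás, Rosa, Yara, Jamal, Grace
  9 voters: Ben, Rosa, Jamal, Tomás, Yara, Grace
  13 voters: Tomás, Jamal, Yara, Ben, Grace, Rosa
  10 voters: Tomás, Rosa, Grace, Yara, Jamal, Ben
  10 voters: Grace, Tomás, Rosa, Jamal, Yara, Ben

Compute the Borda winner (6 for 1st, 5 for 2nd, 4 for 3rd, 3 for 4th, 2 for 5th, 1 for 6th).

Tomás

Rosa: 14×4 + 9×5 + 13×1 + 10×5 + 10×4 = 204
Yara: 14×3 + 9×2 + 13×4 + 10×3 + 10×2 = 162
Ben: 14×6 + 9×6 + 13×3 + 10×1 + 10×1 = 197
Grace: 14×1 + 9×1 + 13×2 + 10×4 + 10×6 = 149
Tomás: 14×5 + 9×3 + 13×6 + 10×6 + 10×5 = 285
Jamal: 14×2 + 9×4 + 13×5 + 10×2 + 10×3 = 179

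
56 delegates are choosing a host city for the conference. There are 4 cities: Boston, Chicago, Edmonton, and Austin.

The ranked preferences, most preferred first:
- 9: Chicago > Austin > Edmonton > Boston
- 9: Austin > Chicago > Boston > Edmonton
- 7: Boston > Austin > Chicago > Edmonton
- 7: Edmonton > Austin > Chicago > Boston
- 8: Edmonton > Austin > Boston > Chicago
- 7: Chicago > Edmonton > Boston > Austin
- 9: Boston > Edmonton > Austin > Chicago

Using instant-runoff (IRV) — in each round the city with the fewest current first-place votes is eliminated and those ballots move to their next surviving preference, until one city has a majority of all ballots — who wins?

Chicago

Round 1: Boston 16, Chicago 16, Edmonton 15, Austin 9. Austin eliminated.
Round 2: Boston 16, Chicago 25, Edmonton 15. Edmonton eliminated.
Round 3: Boston 24, Chicago 32. Chicago has a majority (≥29).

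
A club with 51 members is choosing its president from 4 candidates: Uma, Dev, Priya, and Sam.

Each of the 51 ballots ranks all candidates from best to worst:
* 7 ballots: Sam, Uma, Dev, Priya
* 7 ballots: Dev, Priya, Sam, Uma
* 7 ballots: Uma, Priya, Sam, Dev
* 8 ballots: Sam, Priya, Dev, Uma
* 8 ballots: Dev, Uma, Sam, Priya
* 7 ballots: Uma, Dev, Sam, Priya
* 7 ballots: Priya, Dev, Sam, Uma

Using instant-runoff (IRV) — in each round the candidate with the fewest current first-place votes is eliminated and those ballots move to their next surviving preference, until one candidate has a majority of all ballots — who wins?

Dev

Round 1: Uma 14, Dev 15, Priya 7, Sam 15. Priya eliminated.
Round 2: Uma 14, Dev 22, Sam 15. Uma eliminated.
Round 3: Dev 29, Sam 22. Dev has a majority (≥26).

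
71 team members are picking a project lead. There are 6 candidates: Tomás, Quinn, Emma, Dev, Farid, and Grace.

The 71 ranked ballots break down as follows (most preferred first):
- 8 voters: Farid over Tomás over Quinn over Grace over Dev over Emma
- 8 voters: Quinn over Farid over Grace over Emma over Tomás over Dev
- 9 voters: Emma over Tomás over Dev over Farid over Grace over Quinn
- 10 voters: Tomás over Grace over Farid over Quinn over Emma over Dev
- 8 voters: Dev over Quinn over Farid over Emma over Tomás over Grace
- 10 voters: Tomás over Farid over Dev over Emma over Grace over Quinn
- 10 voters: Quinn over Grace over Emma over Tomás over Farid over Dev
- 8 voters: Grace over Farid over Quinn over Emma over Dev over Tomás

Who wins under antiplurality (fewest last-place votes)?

Last-place votes: Tomás 8, Quinn 19, Emma 8, Dev 28, Farid 0, Grace 8.

Farid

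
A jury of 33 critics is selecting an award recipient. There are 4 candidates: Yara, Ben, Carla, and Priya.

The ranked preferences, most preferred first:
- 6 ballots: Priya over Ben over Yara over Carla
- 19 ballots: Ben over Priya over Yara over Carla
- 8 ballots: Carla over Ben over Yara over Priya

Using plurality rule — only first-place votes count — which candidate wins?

First-place votes: Yara 0, Ben 19, Carla 8, Priya 6.

Ben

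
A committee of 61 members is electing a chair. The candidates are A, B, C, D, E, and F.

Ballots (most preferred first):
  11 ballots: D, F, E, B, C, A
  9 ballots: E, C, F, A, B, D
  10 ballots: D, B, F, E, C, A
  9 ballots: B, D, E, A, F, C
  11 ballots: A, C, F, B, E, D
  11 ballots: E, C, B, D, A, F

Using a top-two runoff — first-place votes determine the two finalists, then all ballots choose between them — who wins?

Round 1 first-place votes: A 11, B 9, C 0, D 21, E 20, F 0. D and E advance.
Runoff: D is ranked above E on 30 ballots, E above D on 31.

E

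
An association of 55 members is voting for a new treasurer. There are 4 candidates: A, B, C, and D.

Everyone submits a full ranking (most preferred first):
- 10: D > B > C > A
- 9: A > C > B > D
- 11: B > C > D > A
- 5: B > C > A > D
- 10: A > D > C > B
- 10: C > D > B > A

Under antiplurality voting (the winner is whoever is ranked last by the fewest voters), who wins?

Last-place votes: A 31, B 10, C 0, D 14.

C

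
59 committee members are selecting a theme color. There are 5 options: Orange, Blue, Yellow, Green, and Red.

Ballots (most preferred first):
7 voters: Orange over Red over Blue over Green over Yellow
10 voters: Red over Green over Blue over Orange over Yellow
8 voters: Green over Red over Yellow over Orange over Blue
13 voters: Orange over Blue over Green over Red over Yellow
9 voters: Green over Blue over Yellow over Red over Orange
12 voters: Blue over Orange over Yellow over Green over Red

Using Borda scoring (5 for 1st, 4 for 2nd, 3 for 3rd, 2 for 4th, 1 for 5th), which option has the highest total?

Orange: 7×5 + 10×2 + 8×2 + 13×5 + 9×1 + 12×4 = 193
Blue: 7×3 + 10×3 + 8×1 + 13×4 + 9×4 + 12×5 = 207
Yellow: 7×1 + 10×1 + 8×3 + 13×1 + 9×3 + 12×3 = 117
Green: 7×2 + 10×4 + 8×5 + 13×3 + 9×5 + 12×2 = 202
Red: 7×4 + 10×5 + 8×4 + 13×2 + 9×2 + 12×1 = 166

Blue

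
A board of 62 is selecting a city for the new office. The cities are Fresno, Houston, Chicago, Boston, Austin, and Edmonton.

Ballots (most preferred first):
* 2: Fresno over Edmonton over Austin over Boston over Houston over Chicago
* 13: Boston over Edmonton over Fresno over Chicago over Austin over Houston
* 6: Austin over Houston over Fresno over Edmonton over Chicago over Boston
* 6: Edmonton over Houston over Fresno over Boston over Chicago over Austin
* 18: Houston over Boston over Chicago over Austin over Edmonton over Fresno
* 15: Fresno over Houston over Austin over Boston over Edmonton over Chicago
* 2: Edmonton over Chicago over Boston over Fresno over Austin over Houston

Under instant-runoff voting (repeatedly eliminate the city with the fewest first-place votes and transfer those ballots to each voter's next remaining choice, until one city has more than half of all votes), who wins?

Round 1: Fresno 17, Houston 18, Chicago 0, Boston 13, Austin 6, Edmonton 8. Chicago eliminated.
Round 2: Fresno 17, Houston 18, Boston 13, Austin 6, Edmonton 8. Austin eliminated.
Round 3: Fresno 17, Houston 24, Boston 13, Edmonton 8. Edmonton eliminated.
Round 4: Fresno 17, Houston 30, Boston 15. Boston eliminated.
Round 5: Fresno 32, Houston 30. Fresno has a majority (≥32).

Fresno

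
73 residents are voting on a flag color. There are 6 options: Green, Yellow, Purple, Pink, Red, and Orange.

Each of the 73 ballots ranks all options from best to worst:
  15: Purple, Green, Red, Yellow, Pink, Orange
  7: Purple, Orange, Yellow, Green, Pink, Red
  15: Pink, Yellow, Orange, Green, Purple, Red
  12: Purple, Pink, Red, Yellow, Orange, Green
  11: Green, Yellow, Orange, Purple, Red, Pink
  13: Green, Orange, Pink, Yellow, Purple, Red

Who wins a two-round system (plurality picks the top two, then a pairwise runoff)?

Round 1 first-place votes: Green 24, Yellow 0, Purple 34, Pink 15, Red 0, Orange 0. Purple and Green advance.
Runoff: Purple is ranked above Green on 34 ballots, Green above Purple on 39.

Green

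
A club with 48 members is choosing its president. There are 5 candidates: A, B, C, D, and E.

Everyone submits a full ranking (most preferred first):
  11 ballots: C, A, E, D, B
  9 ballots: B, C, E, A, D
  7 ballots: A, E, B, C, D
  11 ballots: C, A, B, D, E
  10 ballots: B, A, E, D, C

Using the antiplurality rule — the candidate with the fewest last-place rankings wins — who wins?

A

Last-place votes: A 0, B 11, C 10, D 16, E 11.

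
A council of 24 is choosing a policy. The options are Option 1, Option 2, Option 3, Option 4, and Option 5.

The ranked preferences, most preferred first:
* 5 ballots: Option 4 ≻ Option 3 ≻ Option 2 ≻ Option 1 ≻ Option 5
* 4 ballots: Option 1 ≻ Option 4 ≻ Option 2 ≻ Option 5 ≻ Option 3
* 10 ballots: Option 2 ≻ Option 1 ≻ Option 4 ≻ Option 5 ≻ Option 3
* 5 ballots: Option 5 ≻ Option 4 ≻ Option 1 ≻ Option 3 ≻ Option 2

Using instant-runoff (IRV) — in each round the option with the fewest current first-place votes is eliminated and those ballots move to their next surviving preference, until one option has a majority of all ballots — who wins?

Option 4

Round 1: Option 1 4, Option 2 10, Option 3 0, Option 4 5, Option 5 5. Option 3 eliminated.
Round 2: Option 1 4, Option 2 10, Option 4 5, Option 5 5. Option 1 eliminated.
Round 3: Option 2 10, Option 4 9, Option 5 5. Option 5 eliminated.
Round 4: Option 2 10, Option 4 14. Option 4 has a majority (≥13).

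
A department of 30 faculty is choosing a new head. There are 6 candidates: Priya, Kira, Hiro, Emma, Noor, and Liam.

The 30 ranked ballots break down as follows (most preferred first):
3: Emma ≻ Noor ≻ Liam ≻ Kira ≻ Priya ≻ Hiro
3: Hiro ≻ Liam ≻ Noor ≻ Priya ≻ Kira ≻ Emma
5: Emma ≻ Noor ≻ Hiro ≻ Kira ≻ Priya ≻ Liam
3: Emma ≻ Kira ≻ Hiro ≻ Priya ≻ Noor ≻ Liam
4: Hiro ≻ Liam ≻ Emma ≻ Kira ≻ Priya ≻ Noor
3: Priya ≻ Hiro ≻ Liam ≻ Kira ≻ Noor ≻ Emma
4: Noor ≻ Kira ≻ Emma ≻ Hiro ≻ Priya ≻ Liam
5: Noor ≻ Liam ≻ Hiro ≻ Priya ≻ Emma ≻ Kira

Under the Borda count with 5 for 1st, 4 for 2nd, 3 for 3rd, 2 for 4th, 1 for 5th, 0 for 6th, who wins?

Hiro

Priya: 3×1 + 3×2 + 5×1 + 3×2 + 4×1 + 3×5 + 4×1 + 5×2 = 53
Kira: 3×2 + 3×1 + 5×2 + 3×4 + 4×2 + 3×2 + 4×4 + 5×0 = 61
Hiro: 3×0 + 3×5 + 5×3 + 3×3 + 4×5 + 3×4 + 4×2 + 5×3 = 94
Emma: 3×5 + 3×0 + 5×5 + 3×5 + 4×3 + 3×0 + 4×3 + 5×1 = 84
Noor: 3×4 + 3×3 + 5×4 + 3×1 + 4×0 + 3×1 + 4×5 + 5×5 = 92
Liam: 3×3 + 3×4 + 5×0 + 3×0 + 4×4 + 3×3 + 4×0 + 5×4 = 66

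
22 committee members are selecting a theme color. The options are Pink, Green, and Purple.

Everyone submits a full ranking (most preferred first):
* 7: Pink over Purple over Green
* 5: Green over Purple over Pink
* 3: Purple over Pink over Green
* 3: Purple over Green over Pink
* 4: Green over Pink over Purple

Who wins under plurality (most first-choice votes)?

Green

First-place votes: Pink 7, Green 9, Purple 6.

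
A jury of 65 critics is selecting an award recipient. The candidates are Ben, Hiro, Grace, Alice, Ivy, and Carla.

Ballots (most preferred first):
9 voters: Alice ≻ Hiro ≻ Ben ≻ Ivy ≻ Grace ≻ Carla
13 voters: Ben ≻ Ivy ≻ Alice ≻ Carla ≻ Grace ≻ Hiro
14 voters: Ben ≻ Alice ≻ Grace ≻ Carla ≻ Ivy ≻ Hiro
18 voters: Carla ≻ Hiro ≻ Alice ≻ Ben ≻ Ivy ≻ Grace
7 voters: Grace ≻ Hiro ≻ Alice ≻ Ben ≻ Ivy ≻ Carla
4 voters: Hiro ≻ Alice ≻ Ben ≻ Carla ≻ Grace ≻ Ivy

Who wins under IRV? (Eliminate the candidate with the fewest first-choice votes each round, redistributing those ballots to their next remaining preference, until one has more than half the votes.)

Alice

Round 1: Ben 27, Hiro 4, Grace 7, Alice 9, Ivy 0, Carla 18. Ivy eliminated.
Round 2: Ben 27, Hiro 4, Grace 7, Alice 9, Carla 18. Hiro eliminated.
Round 3: Ben 27, Grace 7, Alice 13, Carla 18. Grace eliminated.
Round 4: Ben 27, Alice 20, Carla 18. Carla eliminated.
Round 5: Ben 27, Alice 38. Alice has a majority (≥33).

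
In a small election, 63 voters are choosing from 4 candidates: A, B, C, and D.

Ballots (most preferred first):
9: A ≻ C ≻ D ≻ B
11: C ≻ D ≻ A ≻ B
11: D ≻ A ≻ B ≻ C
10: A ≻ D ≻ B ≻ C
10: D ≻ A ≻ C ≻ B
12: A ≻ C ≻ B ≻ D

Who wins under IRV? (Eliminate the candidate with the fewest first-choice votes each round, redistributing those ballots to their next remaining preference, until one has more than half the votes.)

Round 1: A 31, B 0, C 11, D 21. B eliminated.
Round 2: A 31, C 11, D 21. C eliminated.
Round 3: A 31, D 32. D has a majority (≥32).

D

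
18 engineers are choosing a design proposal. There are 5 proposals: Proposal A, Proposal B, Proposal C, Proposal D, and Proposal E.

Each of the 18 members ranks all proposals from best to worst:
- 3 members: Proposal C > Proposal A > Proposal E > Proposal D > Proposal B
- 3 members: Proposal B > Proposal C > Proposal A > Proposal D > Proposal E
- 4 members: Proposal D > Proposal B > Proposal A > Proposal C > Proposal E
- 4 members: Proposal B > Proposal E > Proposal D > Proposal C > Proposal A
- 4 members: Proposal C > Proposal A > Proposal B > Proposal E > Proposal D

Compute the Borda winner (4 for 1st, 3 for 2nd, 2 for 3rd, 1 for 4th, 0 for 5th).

Proposal A: 3×3 + 3×2 + 4×2 + 4×0 + 4×3 = 35
Proposal B: 3×0 + 3×4 + 4×3 + 4×4 + 4×2 = 48
Proposal C: 3×4 + 3×3 + 4×1 + 4×1 + 4×4 = 45
Proposal D: 3×1 + 3×1 + 4×4 + 4×2 + 4×0 = 30
Proposal E: 3×2 + 3×0 + 4×0 + 4×3 + 4×1 = 22

Proposal B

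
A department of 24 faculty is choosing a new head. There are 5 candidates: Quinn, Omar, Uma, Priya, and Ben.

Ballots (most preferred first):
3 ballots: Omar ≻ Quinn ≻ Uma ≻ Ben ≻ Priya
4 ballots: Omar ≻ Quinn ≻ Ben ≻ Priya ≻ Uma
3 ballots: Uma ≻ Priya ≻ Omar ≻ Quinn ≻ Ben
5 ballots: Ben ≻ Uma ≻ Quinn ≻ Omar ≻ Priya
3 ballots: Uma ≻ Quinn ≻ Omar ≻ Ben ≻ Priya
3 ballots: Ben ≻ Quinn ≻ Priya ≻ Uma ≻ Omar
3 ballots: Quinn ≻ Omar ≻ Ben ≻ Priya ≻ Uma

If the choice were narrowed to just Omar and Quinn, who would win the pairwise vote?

Quinn

Omar is ranked above Quinn on 10 ballots; Quinn above Omar on 14.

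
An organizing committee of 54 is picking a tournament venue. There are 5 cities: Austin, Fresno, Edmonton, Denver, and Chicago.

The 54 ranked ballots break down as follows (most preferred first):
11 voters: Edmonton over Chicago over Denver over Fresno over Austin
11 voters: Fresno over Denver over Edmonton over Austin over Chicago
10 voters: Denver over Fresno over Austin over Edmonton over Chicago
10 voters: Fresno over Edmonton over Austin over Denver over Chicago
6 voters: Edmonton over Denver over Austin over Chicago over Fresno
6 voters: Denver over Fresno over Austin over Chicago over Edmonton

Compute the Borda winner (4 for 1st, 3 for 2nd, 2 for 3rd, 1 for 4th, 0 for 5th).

Austin: 11×0 + 11×1 + 10×2 + 10×2 + 6×2 + 6×2 = 75
Fresno: 11×1 + 11×4 + 10×3 + 10×4 + 6×0 + 6×3 = 143
Edmonton: 11×4 + 11×2 + 10×1 + 10×3 + 6×4 + 6×0 = 130
Denver: 11×2 + 11×3 + 10×4 + 10×1 + 6×3 + 6×4 = 147
Chicago: 11×3 + 11×0 + 10×0 + 10×0 + 6×1 + 6×1 = 45

Denver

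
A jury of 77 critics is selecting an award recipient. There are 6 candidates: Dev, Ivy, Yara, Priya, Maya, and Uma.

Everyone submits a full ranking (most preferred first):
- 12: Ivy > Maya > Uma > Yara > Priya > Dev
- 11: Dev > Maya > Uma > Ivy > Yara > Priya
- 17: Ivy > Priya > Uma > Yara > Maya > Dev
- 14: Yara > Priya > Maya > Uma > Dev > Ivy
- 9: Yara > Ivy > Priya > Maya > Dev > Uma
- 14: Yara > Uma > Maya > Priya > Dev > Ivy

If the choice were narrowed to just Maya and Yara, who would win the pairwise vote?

Maya is ranked above Yara on 23 ballots; Yara above Maya on 54.

Yara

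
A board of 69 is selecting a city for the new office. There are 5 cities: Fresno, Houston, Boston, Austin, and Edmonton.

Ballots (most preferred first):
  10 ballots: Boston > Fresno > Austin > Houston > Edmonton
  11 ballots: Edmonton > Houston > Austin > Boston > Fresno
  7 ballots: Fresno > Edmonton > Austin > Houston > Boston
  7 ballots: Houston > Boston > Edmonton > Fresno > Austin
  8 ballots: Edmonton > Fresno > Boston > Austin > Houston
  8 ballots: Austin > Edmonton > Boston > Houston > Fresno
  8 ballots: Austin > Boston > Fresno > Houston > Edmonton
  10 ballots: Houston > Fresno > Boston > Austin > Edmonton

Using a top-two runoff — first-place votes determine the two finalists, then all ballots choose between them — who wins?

Houston

Round 1 first-place votes: Fresno 7, Houston 17, Boston 10, Austin 16, Edmonton 19. Edmonton and Houston advance.
Runoff: Edmonton is ranked above Houston on 34 ballots, Houston above Edmonton on 35.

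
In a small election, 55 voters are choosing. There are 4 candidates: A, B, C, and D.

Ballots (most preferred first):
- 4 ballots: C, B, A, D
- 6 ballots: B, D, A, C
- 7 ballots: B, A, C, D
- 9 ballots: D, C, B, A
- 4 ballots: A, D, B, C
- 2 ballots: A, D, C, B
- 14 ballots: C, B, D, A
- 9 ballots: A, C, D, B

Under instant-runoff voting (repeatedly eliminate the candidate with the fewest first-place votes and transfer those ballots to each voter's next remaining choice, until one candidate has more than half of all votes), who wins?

A

Round 1: A 15, B 13, C 18, D 9. D eliminated.
Round 2: A 15, B 13, C 27. B eliminated.
Round 3: A 28, C 27. A has a majority (≥28).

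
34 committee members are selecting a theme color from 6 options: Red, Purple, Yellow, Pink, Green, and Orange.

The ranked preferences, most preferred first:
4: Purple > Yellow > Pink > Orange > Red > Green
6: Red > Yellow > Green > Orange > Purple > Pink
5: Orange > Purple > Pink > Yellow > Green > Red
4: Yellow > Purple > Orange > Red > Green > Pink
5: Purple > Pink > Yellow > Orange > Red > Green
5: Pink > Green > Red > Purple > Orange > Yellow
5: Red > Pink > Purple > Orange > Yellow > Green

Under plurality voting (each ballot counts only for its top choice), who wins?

Red

First-place votes: Red 11, Purple 9, Yellow 4, Pink 5, Green 0, Orange 5.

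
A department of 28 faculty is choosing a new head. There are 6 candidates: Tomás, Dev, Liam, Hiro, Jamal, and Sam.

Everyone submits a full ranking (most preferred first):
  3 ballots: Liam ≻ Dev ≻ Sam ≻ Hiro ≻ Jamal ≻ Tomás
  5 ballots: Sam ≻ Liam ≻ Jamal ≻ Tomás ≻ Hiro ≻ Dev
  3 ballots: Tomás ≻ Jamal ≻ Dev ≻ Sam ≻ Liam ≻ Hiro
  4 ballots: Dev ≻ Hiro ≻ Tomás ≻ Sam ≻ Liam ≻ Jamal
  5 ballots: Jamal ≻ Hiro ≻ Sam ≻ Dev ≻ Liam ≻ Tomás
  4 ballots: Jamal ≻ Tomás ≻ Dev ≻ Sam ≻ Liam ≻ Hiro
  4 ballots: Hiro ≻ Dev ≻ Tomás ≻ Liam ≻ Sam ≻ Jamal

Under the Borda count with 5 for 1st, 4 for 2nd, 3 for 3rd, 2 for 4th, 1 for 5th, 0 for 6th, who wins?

Tomás: 3×0 + 5×2 + 3×5 + 4×3 + 5×0 + 4×4 + 4×3 = 65
Dev: 3×4 + 5×0 + 3×3 + 4×5 + 5×2 + 4×3 + 4×4 = 79
Liam: 3×5 + 5×4 + 3×1 + 4×1 + 5×1 + 4×1 + 4×2 = 59
Hiro: 3×2 + 5×1 + 3×0 + 4×4 + 5×4 + 4×0 + 4×5 = 67
Jamal: 3×1 + 5×3 + 3×4 + 4×0 + 5×5 + 4×5 + 4×0 = 75
Sam: 3×3 + 5×5 + 3×2 + 4×2 + 5×3 + 4×2 + 4×1 = 75

Dev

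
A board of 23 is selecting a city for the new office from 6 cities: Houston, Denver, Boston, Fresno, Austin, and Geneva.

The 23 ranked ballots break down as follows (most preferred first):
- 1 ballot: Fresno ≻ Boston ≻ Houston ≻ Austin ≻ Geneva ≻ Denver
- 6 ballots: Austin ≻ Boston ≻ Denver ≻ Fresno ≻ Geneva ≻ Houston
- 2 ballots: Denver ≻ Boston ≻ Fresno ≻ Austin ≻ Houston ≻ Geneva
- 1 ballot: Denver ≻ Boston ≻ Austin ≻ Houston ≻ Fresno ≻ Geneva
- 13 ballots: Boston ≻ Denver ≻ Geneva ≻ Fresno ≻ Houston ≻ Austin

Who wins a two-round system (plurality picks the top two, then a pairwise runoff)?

Round 1 first-place votes: Houston 0, Denver 3, Boston 13, Fresno 1, Austin 6, Geneva 0. Boston and Austin advance.
Runoff: Boston is ranked above Austin on 17 ballots, Austin above Boston on 6.

Boston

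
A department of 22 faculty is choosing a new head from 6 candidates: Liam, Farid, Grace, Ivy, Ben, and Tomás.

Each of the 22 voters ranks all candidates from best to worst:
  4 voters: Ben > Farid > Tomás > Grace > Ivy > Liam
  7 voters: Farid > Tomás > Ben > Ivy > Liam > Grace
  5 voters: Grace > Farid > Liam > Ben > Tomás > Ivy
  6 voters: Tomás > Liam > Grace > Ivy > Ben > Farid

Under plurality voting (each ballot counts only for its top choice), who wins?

First-place votes: Liam 0, Farid 7, Grace 5, Ivy 0, Ben 4, Tomás 6.

Farid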